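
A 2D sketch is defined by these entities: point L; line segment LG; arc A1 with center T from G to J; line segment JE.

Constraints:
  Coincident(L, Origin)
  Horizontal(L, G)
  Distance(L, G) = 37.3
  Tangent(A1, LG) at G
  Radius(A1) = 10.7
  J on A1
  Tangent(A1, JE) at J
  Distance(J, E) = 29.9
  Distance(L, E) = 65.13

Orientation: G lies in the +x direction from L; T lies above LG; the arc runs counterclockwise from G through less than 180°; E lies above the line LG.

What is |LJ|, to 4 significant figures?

48.72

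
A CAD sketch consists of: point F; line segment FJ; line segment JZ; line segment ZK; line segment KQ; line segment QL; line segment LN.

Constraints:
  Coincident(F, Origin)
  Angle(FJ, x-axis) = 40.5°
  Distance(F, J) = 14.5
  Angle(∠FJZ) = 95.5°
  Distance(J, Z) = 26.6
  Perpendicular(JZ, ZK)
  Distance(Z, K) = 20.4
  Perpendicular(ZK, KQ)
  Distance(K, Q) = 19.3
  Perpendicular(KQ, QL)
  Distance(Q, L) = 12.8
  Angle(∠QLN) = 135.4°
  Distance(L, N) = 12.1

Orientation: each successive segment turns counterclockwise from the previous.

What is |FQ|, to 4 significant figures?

10.54

F is at the origin; FJ runs at 40.5° with length 14.5, so J = (11.03, 9.417). ∠FJZ = 95.5° gives JZ at 125.0° from the x-axis; with |JZ| = 26.6, Z = (-4.231, 31.21). JZ ⟂ ZK, so ZK runs at -145.0°; with |ZK| = 20.4, K = (-20.94, 19.51). ZK is perpendicular to KQ, so KQ runs at -55.00°; with |KQ| = 19.3, Q = (-9.872, 3.696). Then |FQ| = |Q − F| = 10.54.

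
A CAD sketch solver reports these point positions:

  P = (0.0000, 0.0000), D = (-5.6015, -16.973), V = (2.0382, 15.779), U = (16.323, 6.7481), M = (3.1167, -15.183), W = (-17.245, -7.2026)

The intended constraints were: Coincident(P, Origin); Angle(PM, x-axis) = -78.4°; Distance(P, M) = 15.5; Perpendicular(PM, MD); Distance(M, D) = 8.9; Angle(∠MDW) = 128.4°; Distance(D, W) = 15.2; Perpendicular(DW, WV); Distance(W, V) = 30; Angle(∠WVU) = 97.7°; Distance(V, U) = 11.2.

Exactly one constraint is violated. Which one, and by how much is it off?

Distance(V, U) = 11.2 — off by 5.70.

P = (0.00, 0.00) ✓; PM at -78.40° ✓; |PM| = 15.50 ✓; ∠(PM, MD) = 90.00° ✓; |MD| = 8.900 ✓; ∠MDW = 128.4° ✓; |DW| = 15.20 ✓; ∠(DW, WV) = 90.00° ✓; |WV| = 30.00 ✓; ∠WVU = 97.70° ✓; |VU| = 16.90 ✗.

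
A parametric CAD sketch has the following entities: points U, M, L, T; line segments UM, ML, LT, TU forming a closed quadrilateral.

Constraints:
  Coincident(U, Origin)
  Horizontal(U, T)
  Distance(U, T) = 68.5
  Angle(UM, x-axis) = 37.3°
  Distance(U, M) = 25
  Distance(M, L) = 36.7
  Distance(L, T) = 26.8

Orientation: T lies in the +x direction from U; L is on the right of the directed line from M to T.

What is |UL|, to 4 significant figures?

46.15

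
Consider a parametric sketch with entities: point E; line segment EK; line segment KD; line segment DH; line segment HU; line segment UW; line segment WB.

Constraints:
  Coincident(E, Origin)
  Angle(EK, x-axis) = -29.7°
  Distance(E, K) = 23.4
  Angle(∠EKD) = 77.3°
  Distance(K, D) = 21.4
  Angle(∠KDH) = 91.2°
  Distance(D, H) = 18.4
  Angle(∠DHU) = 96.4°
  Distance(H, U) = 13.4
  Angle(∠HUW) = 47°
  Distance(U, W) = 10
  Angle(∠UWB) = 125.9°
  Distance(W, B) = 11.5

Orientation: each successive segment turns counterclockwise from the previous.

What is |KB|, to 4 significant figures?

28.41

E is at the origin; EK runs at -29.7° with length 23.4, so K = (20.33, -11.59). ∠EKD = 77.3° gives KD at 73.00° from the x-axis; with |KD| = 21.4, D = (26.58, 8.871). ∠KDH = 91.2° gives DH at 161.8° from the x-axis; with |DH| = 18.4, H = (9.103, 14.62). ∠DHU = 96.4° gives HU at -114.6° from the x-axis; with |HU| = 13.4, U = (3.525, 2.434). ∠HUW = 47.0° gives UW at 18.40° from the x-axis; with |UW| = 10.0, W = (13.01, 5.591). ∠UWB = 125.9° gives WB at 72.50° from the x-axis; with |WB| = 11.5, B = (16.47, 16.56). Then |KB| = |B − K| = 28.41.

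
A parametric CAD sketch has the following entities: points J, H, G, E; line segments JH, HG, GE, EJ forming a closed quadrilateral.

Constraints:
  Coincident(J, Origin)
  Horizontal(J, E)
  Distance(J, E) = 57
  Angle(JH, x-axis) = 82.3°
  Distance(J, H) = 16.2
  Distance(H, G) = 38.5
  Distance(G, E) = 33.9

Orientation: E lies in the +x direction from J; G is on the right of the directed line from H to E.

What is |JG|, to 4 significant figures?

29.70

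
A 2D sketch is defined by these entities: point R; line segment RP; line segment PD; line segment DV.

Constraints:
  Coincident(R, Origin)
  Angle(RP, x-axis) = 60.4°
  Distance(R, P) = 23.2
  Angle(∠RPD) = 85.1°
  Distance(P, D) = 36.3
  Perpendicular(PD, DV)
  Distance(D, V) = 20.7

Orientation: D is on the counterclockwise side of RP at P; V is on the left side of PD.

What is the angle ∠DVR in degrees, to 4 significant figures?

94.03°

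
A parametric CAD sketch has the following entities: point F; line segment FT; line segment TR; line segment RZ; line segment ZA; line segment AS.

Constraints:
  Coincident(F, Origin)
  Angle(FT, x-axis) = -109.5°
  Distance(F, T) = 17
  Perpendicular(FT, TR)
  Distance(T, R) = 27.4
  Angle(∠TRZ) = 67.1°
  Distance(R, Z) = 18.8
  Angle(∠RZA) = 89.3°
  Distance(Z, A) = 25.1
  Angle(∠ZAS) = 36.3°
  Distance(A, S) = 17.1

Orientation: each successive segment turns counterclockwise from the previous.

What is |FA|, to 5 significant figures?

10.158

∠TRZ = 67.1° gives RZ at 93.400° from the x-axis; with |RZ| = 18.8, Z = (19.039, -6.4043). ∠RZA = 89.3° gives ZA at -175.90° from the x-axis; with |ZA| = 25.1, A = (-5.9971, -8.1989). Then |FA| = |A − F| = 10.158.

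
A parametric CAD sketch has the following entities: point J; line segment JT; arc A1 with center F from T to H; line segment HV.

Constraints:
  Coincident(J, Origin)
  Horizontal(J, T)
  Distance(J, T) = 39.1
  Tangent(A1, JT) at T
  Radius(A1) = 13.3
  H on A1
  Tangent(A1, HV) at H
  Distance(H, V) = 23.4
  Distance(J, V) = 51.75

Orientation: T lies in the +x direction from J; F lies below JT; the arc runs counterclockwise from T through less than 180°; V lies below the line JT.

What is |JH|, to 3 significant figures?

31.5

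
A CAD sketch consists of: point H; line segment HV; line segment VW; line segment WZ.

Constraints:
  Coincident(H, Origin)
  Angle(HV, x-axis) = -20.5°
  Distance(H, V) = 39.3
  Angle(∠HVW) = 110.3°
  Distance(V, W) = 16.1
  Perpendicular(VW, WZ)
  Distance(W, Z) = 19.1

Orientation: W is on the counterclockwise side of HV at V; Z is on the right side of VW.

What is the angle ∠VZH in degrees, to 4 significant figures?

12.14°

H is at the origin; HV runs at -20.5° with length 39.3, so V = 39.3·(cos -20.5°, sin -20.5°) = (36.81, -13.76). ∠HVW = 110.3°, so VW runs at -20.5° + (180° − 110.3°) = 49.20° from the x-axis; with |VW| = 16.1, W = V + 16.1·(cos 49.20°, sin 49.20°) = (47.33, -1.576). VW is perpendicular to WZ; with |WZ| = 19.1 on the right of VW, Z = W + 19.1·(0.7570, -0.6534) = (61.79, -14.06). Then cos ∠VZH = ZV·ZH / (|ZV||ZH|), giving 12.14°.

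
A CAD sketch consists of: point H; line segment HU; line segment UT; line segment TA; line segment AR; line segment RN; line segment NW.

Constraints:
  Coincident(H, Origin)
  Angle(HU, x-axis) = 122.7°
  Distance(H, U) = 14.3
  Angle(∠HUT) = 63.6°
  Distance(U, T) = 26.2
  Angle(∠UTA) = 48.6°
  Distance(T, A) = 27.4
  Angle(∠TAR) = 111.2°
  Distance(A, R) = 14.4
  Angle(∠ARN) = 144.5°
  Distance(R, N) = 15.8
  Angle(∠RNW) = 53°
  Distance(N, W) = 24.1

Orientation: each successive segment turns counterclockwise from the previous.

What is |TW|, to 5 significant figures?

16.867

∠ARN = 144.5° gives RN at 114.80° from the x-axis; with |RN| = 15.8, N = (1.8072, 23.038). ∠RNW = 53.0° gives NW at -118.20° from the x-axis; with |NW| = 24.1, W = (-9.5812, 1.7987). Then |TW| = |W − T| = 16.867.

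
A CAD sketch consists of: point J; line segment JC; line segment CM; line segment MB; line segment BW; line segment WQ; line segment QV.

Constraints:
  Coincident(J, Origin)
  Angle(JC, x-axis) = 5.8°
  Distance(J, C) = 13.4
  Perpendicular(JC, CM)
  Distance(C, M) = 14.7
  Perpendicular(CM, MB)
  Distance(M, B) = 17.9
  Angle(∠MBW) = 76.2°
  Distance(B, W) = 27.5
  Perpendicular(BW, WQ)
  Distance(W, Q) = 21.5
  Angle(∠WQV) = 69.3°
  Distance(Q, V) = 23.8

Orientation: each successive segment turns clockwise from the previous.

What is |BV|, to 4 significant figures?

14.10

J is at the origin; JC runs at 5.8° with length 13.4, so C = (13.33, 1.354). The perpendicularity gives CM at right angles to JC, so CM runs at -84.20°; with |CM| = 14.7, M = (14.82, -13.27). CM ⟂ MB, so MB runs at -174.2°; with |MB| = 17.9, B = (-2.991, -15.08). ∠MBW = 76.2° gives BW at 82.00° from the x-axis; with |BW| = 27.5, W = (0.8358, 12.15). The perpendicularity gives WQ at right angles to BW, so WQ runs at -8.000°; with |WQ| = 21.5, Q = (22.13, 9.161). ∠WQV = 69.3° gives QV at -118.7° from the x-axis; with |QV| = 23.8, V = (10.70, -11.72). Then |BV| = |V − B| = 14.10.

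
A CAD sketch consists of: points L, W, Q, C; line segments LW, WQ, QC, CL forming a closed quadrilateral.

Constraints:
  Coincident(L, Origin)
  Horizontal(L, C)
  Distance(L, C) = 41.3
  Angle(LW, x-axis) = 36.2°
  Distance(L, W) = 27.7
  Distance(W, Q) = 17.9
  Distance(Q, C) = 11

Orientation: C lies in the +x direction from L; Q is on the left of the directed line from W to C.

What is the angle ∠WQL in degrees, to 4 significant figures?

33.37°

L is at the origin; L and C share the same y with |LC| = 41.3 and C in +x, so C = (41.3, 0). LW runs at 36.2° with |LW| = 27.7, so W = (22.35, 16.36). Q is determined by |WQ| = 17.9 and |QC| = 11.0 together: it lies at the intersection of circle(W, 17.9) and circle(C, 11.0). With |WC| = 25.03, the foot of the radical line on WC is 16.50 from W and the perpendicular offset is √(17.9² − 16.50²) = 6.941. Taking the left-of-WC solution: Q = (39.38, 10.83).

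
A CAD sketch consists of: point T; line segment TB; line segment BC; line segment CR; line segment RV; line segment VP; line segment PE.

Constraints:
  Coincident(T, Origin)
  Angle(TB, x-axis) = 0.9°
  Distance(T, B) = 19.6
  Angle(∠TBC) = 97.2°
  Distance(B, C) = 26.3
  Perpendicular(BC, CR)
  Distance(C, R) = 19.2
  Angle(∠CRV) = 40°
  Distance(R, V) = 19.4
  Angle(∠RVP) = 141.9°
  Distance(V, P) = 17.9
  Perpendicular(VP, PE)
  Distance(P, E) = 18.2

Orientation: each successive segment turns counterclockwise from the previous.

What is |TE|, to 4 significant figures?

47.72

∠RVP = 141.9° gives VP at -8.200° from the x-axis; with |VP| = 17.9, P = (34.52, 11.98). VP is perpendicular to PE, so PE runs at 81.80°; with |PE| = 18.2, E = (37.12, 29.99). Then |TE| = |E − T| = 47.72.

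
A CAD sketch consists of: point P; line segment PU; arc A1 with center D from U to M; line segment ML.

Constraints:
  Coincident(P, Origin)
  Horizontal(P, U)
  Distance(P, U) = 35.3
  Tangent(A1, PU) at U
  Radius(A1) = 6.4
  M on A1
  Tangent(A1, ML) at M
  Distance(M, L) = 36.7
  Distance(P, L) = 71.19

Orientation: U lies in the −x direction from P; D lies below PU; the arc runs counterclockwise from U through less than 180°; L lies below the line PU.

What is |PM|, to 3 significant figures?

40.0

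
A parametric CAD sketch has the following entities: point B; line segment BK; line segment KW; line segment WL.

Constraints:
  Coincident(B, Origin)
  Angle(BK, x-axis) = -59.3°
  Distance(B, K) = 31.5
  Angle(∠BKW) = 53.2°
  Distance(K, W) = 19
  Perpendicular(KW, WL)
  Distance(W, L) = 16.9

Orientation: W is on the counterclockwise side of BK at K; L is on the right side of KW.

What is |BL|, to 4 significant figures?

42.12

B is at the origin; BK runs at -59.3° with length 31.5, so K = 31.5·(cos -59.3°, sin -59.3°) = (16.08, -27.09). ∠BKW = 53.2°, so KW runs at -59.3° + (180° − 53.2°) = 67.50° from the x-axis; with |KW| = 19.0, W = K + 19.0·(cos 67.50°, sin 67.50°) = (23.35, -9.532). The perpendicularity gives WL at right angles to KW; with |WL| = 16.9 on the right of KW, L = W + 16.9·(0.9239, -0.3827) = (38.97, -16.00). Then |BL| = |L − B| = 42.12.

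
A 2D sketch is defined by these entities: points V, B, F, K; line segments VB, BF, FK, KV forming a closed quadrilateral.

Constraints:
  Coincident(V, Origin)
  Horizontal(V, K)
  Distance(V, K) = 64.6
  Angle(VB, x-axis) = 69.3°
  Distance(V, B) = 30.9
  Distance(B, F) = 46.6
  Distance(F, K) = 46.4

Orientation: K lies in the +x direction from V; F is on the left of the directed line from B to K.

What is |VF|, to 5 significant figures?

70.901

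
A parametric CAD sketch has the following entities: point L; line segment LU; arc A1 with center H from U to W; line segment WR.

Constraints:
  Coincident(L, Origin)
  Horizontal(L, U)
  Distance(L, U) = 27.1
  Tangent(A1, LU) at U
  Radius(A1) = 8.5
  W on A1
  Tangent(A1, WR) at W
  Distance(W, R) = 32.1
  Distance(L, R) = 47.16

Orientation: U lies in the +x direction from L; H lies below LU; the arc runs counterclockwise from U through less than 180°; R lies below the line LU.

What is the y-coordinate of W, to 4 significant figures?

-9.539

L is at the origin; L and U share the same y with |LU| = 27.1 and U on the +x side, so U = (27.10, 0.000). A1 meets LU tangentially, so HU is at right angles to LU, so H = U + (0, -8.5) = (27.10, -8.500). Since HW ⟂ WR (tangency), |HR| = √(8.5² + 32.1²) = 33.21 regardless of where W sits on A1. So R lies on both circle(L, 47.16) and circle(H, 33.21); the below-LU intersection is R = (22.59, -41.40). W is the foot of the tangent from R: W = (18.66, -9.539).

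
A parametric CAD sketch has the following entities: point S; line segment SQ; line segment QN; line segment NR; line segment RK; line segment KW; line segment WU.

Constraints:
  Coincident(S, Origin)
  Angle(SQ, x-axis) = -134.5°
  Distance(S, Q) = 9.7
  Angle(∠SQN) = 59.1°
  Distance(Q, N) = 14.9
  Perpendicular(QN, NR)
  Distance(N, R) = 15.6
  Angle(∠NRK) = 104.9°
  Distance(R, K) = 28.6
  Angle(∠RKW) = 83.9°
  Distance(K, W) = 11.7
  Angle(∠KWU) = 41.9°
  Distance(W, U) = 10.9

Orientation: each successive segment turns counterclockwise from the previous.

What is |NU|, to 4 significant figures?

27.85

∠RKW = 83.9° gives KW at -112.4° from the x-axis; with |KW| = 11.7, W = (-18.24, 7.570). ∠KWU = 41.9° gives WU at 25.70° from the x-axis; with |WU| = 10.9, U = (-8.419, 12.30). Then |NU| = |U − N| = 27.85.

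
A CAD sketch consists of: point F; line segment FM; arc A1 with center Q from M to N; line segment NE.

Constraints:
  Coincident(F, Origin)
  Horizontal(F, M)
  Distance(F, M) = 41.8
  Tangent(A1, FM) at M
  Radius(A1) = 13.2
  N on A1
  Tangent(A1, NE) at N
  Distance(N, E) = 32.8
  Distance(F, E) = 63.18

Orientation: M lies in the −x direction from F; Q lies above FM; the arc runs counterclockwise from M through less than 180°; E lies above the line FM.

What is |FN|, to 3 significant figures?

34.3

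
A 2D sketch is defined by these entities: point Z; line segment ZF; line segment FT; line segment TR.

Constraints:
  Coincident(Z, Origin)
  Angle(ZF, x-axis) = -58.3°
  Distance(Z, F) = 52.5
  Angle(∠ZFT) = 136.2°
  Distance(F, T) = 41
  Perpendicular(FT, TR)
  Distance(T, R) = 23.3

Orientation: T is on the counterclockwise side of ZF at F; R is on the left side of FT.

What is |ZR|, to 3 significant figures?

80.0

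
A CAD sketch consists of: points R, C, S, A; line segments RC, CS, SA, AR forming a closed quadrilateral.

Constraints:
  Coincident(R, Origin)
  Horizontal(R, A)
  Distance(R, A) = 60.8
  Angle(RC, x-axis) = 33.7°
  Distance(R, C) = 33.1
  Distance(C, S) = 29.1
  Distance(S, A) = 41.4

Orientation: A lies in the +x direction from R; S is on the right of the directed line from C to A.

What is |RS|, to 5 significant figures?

22.854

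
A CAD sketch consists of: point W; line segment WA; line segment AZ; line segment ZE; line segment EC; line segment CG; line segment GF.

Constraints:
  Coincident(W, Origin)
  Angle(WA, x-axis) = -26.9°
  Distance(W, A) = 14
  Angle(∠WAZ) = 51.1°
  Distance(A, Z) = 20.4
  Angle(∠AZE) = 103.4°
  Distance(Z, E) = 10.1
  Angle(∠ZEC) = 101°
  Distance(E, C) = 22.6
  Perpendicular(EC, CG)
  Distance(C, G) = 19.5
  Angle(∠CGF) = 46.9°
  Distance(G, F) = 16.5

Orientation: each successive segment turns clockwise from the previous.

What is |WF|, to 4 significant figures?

4.307

W is at the origin; WA runs at -26.9° with length 14.0, so A = (12.49, -6.334). ∠WAZ = 51.1° gives AZ at -155.8° from the x-axis; with |AZ| = 20.4, Z = (-6.122, -14.70). ∠AZE = 103.4° gives ZE at 127.6° from the x-axis; with |ZE| = 10.1, E = (-12.28, -6.694). ∠ZEC = 101.0° gives EC at 48.60° from the x-axis; with |EC| = 22.6, C = (2.661, 10.26). EC is perpendicular to CG, so CG runs at -41.40°; with |CG| = 19.5, G = (17.29, -2.637). ∠CGF = 46.9° gives GF at -174.5° from the x-axis; with |GF| = 16.5, F = (0.8642, -4.219). Then |WF| = |F − W| = 4.307.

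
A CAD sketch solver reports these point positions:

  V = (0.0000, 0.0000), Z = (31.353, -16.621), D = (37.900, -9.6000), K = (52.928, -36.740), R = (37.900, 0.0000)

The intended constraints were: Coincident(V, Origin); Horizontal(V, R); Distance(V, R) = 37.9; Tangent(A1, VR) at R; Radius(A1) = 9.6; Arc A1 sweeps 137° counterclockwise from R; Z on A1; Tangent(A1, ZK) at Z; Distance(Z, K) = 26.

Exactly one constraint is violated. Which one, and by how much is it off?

Distance(Z, K) = 26 — off by 3.50.

V = (0.00, 0.00) ✓; V.y = 0.00, R.y = 0.00 ✓; |VR| = 37.90 ✓; ∠(DR, RV) = 90.00° ✓; |DR| = 9.600 ✓; bearing(D→Z) − bearing(D→R) = 137.0° ✓; |DZ| = 9.600 ✓; ∠(DZ, ZK) = 90.00° ✓; |ZK| = 29.50 ✗.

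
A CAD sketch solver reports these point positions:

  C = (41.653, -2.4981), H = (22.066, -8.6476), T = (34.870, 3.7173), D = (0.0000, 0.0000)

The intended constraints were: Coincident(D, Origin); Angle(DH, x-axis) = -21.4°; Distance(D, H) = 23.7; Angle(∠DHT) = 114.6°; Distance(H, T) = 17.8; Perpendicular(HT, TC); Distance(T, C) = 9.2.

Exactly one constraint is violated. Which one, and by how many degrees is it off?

Perpendicular(HT, TC) — off by 3.50°.

D = (0.00, 0.00) ✓; DH at -21.40° ✓; |DH| = 23.70 ✓; ∠DHT = 114.6° ✓; |HT| = 17.80 ✓; ∠(HT, TC) = 86.50° ✗; |TC| = 9.200 ✓.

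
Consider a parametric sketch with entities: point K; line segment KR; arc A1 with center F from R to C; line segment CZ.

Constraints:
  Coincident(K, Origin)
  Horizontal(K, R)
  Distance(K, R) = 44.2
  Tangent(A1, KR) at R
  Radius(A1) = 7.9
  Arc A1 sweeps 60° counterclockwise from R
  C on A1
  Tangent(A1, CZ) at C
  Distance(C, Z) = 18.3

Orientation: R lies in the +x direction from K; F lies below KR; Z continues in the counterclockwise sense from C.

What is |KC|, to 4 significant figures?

37.57

K is at the origin; K and R share the same y with |KR| = 44.2 and R on the +x side, so R = (44.20, 0.000). Tangency of A1 to KR means the radius FR is perpendicular to KR, so F = R + (0, -7.9) = (44.20, -7.900). On A1, R sits at bearing 90° from F; a 60° counterclockwise sweep puts C at bearing 150°, so C = F + 7.9·(cos 150°, sin 150°) = (37.36, -3.950). Then |KC| = |C − K| = 37.57.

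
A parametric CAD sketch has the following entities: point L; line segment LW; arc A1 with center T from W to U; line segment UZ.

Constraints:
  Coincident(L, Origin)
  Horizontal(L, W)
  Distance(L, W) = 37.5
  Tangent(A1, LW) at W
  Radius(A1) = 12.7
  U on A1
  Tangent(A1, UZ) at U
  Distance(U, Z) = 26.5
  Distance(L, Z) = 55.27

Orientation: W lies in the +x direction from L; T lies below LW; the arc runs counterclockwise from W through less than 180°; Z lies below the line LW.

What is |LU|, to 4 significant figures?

31.17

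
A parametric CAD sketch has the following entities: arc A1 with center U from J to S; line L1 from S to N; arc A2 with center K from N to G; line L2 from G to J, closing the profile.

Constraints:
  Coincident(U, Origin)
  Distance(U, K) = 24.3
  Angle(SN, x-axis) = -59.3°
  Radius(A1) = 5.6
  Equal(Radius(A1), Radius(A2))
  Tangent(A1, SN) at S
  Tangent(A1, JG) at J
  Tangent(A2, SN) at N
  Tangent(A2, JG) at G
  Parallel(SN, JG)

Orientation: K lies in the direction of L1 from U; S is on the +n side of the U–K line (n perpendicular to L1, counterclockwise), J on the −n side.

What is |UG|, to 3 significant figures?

24.9

The slot axis is L1's direction at -59.3°, so u = (cos -59.3°, sin -59.3°) = (0.511, -0.860) and n = (−sin -59.3°, cos -59.3°) = (0.860, 0.511). U is at the origin and K lies 24.3 along u from U, so K = 24.3·u = (12.4, -20.9). Tangency of A1 to both parallel lines with radius 5.6 puts S and J at U ± 5.6·n: S = (4.82, 2.86), J = (-4.82, -2.86). Equal radii place N and G the same way about K: N = K + 5.6·n = (17.2, -18.0), G = K − 5.6·n = (7.59, -23.8). Then |UG| = |G − U| = 24.9.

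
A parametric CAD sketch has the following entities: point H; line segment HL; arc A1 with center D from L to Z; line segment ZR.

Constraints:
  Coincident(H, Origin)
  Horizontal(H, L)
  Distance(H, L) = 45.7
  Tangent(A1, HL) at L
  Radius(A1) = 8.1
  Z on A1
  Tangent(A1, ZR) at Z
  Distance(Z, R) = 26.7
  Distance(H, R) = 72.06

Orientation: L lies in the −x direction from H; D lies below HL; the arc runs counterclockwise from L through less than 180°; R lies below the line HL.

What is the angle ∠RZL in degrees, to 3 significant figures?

152°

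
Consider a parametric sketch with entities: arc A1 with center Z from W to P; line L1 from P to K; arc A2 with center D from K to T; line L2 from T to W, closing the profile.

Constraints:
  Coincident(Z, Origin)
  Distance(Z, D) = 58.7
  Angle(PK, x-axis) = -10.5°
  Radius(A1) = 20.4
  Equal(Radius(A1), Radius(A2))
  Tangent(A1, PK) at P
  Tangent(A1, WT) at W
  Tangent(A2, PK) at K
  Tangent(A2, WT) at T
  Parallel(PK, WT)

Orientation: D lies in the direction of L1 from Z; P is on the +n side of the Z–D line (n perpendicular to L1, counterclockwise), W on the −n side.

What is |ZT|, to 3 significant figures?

62.1

Tangency of A1 to both parallel lines with radius 20.4 puts P and W at Z ± 20.4·n: P = (3.72, 20.1), W = (-3.72, -20.1). Equal radii place K and T the same way about D: K = D + 20.4·n = (61.4, 9.36), T = D − 20.4·n = (54.0, -30.8). Then |ZT| = |T − Z| = 62.1.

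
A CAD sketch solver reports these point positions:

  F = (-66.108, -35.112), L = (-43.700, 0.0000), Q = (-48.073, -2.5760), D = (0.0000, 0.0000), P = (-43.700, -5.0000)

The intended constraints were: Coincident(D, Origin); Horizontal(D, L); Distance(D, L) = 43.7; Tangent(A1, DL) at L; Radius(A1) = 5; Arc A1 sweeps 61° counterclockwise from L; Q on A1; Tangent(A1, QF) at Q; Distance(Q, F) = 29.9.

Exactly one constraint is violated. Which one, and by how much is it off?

Distance(Q, F) = 29.9 — off by 7.30.

D = (0.00, 0.00) ✓; D.y = 0.00, L.y = 0.00 ✓; |DL| = 43.70 ✓; ∠(PL, LD) = 90.00° ✓; |PL| = 5.000 ✓; bearing(P→Q) − bearing(P→L) = 61.00° ✓; |PQ| = 5.000 ✓; ∠(PQ, QF) = 90.00° ✓; |QF| = 37.20 ✗.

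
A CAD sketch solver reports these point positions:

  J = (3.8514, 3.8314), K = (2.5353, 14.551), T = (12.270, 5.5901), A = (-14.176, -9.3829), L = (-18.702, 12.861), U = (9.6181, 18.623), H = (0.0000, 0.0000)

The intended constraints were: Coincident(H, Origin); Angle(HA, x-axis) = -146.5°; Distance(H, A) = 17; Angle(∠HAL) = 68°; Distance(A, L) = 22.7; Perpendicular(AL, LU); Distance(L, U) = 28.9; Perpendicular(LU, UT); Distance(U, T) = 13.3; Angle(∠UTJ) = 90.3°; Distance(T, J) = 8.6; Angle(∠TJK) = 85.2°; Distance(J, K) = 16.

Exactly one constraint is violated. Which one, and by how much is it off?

Distance(J, K) = 16 — off by 5.20.

H = (0.00, 0.00) ✓; HA at -146.5° ✓; |HA| = 17.00 ✓; ∠HAL = 68.00° ✓; |AL| = 22.70 ✓; ∠(AL, LU) = 90.00° ✓; |LU| = 28.90 ✓; ∠(LU, UT) = 90.00° ✓; |UT| = 13.30 ✓; ∠UTJ = 90.30° ✓; |TJ| = 8.600 ✓; ∠TJK = 85.20° ✓; |JK| = 10.80 ✗.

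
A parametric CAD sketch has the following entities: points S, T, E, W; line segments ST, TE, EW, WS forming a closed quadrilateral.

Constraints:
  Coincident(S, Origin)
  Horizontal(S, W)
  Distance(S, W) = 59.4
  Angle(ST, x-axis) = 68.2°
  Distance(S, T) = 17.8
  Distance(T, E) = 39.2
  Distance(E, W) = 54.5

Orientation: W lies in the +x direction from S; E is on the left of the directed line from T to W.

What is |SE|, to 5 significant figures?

56.424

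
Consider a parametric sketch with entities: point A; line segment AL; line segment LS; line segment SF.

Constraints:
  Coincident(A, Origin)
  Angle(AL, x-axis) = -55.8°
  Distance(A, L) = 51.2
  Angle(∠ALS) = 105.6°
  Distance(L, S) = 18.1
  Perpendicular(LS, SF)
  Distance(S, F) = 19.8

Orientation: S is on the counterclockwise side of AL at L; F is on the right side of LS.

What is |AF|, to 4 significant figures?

76.11

A is at the origin; AL runs at -55.8° with length 51.2, so L = 51.2·(cos -55.8°, sin -55.8°) = (28.78, -42.35). ∠ALS = 105.6°, so LS runs at -55.8° + (180° − 105.6°) = 18.60° from the x-axis; with |LS| = 18.1, S = L + 18.1·(cos 18.60°, sin 18.60°) = (45.93, -36.57). LS is perpendicular to SF; with |SF| = 19.8 on the right of LS, F = S + 19.8·(0.3190, -0.9478) = (52.25, -55.34). Then |AF| = |F − A| = 76.11.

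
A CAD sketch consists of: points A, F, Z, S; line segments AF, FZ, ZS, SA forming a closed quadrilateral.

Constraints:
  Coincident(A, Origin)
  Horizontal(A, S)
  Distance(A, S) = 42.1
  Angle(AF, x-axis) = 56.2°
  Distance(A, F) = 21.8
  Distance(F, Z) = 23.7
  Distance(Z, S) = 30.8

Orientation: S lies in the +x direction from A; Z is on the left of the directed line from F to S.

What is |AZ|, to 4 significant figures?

44.18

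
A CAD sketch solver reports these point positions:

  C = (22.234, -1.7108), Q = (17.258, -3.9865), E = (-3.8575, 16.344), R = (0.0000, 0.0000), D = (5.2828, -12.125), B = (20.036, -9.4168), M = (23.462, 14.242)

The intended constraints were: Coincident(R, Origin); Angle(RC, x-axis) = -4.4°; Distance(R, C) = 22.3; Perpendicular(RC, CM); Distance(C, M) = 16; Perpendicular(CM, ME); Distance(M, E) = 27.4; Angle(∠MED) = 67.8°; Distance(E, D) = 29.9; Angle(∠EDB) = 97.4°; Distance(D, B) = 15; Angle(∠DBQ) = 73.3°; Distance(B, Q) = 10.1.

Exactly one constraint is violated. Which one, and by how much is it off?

Distance(B, Q) = 10.1 — off by 4.00.

R = (0.00, 0.00) ✓; RC at -4.400° ✓; |RC| = 22.30 ✓; ∠(RC, CM) = 90.00° ✓; |CM| = 16.00 ✓; ∠(CM, ME) = 90.00° ✓; |ME| = 27.40 ✓; ∠MED = 67.80° ✓; |ED| = 29.90 ✓; ∠EDB = 97.40° ✓; |DB| = 15.00 ✓; ∠DBQ = 73.31° ✓; |BQ| = 6.100 ✗.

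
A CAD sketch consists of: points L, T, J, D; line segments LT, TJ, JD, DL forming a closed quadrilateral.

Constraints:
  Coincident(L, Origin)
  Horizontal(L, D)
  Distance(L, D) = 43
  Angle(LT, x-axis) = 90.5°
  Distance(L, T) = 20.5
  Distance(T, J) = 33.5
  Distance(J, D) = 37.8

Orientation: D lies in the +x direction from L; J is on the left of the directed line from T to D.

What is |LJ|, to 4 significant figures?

46.30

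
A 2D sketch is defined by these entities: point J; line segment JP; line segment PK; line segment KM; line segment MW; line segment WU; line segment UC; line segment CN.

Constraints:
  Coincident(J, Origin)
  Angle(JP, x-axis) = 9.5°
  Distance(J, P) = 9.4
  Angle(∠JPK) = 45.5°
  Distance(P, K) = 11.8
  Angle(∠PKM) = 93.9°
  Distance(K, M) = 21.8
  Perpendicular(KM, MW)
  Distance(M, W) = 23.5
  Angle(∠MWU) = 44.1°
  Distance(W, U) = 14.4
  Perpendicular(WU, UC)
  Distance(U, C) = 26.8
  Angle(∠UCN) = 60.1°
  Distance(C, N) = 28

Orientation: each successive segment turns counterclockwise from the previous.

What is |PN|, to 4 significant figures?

39.94

J is at the origin; JP runs at 9.5° with length 9.4, so P = (9.271, 1.551). ∠JPK = 45.5° gives PK at 144.0° from the x-axis; with |PK| = 11.8, K = (-0.2753, 8.487). ∠PKM = 93.9° gives KM at -129.9° from the x-axis; with |KM| = 21.8, M = (-14.26, -8.237). KM ⟂ MW, so MW runs at -39.90°; with |MW| = 23.5, W = (3.769, -23.31). ∠MWU = 44.1° gives WU at 96.00° from the x-axis; with |WU| = 14.4, U = (2.264, -8.990). WU is perpendicular to UC, so UC runs at -174.0°; with |UC| = 26.8, C = (-24.39, -11.79). ∠UCN = 60.1° gives CN at -54.10° from the x-axis; with |CN| = 28.0, N = (-7.971, -34.47). Then |PN| = |N − P| = 39.94.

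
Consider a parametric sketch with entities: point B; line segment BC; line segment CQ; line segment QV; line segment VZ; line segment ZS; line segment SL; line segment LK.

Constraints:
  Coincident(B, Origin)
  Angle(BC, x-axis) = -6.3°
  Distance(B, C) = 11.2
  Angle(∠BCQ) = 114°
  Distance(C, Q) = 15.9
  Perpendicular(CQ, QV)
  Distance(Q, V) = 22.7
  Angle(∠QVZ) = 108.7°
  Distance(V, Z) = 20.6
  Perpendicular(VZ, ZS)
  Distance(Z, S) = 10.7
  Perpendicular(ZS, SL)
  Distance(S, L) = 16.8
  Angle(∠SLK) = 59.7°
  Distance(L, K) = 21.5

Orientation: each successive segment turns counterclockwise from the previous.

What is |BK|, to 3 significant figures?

26.2

B is at the origin; BC runs at -6.3° with length 11.2, so C = (11.1, -1.23). ∠BCQ = 114.0° gives CQ at 59.7° from the x-axis; with |CQ| = 15.9, Q = (19.2, 12.5). CQ is perpendicular to QV, so QV runs at 150°; with |QV| = 22.7, V = (-0.445, 24.0). ∠QVZ = 108.7° gives VZ at -139° from the x-axis; with |VZ| = 20.6, Z = (-16.0, 10.4). VZ ⟂ ZS, so ZS runs at -49.0°; with |ZS| = 10.7, S = (-8.97, 2.36). ZS ⟂ SL, so SL runs at 41.0°; with |SL| = 16.8, L = (3.71, 13.4). ∠SLK = 59.7° gives LK at 161° from the x-axis; with |LK| = 21.5, K = (-16.7, 20.3). Then |BK| = |K − B| = 26.2.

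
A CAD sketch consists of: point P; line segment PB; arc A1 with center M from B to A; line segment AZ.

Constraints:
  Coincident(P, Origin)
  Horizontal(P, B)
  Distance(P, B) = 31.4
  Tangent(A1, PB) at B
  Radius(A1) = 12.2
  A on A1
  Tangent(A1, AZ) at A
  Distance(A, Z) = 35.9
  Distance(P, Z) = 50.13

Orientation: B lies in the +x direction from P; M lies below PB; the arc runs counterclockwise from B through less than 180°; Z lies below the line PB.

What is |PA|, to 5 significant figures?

22.348

P is at the origin; PB is horizontal with |PB| = 31.4 and B on the +x side, so B = (31.400, 0.0000). A1 meets PB tangentially, so MB is at right angles to PB, so M = B + (0, -12.2) = (31.400, -12.200). Since MA ⟂ AZ (tangency), |MZ| = √(12.2² + 35.9²) = 37.916 regardless of where A sits on A1. So Z lies on both circle(P, 50.13) and circle(M, 37.916); the below-PB intersection is Z = (16.850, -47.213). A is the foot of the tangent from Z: A = (19.227, -11.392).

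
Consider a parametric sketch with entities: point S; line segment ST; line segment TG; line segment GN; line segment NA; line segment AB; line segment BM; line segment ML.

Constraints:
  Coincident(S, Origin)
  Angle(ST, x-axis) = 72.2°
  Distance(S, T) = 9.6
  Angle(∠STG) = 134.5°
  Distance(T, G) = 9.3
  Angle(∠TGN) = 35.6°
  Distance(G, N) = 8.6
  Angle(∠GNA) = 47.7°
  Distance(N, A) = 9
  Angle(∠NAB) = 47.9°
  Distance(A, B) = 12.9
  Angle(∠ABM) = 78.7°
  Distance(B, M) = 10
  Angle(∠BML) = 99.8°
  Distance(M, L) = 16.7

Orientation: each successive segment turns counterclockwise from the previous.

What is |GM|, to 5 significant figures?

12.375

∠NAB = 47.9° gives AB at 166.50° from the x-axis; with |AB| = 12.9, B = (-7.6879, 16.952). ∠ABM = 78.7° gives BM at -92.200° from the x-axis; with |BM| = 10.0, M = (-8.0718, 6.9597). Then |GM| = |M − G| = 12.375.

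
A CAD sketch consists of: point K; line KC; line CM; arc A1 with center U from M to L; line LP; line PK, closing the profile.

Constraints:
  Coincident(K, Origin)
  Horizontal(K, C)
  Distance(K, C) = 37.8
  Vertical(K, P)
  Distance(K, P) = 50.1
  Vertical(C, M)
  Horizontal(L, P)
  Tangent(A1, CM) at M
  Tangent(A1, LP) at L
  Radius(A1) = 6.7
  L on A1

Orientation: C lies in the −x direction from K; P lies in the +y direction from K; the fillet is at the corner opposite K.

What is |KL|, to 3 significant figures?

59.0

K is at the origin; KC is horizontal with |KC| = 37.8 and C on the −x side, so C = (-37.8, 0.00). K and P share the same x with |KP| = 50.1 and P on the +y side, so P = (0.00, 50.1). The virtual corner opposite K is at (-37.8, 50.1). Since A1 is tangent to CM there, UM ⟂ CM and the tangent condition forces UL to be normal to LP, with radius 6.7, so the center U sits 6.7 in from both sides at U = (-31.1, 43.4). That places the tangent points at M = (-37.8, 43.4) on CM and L = (-31.1, 50.1) on LP. Then |KL| = |L − K| = 59.0.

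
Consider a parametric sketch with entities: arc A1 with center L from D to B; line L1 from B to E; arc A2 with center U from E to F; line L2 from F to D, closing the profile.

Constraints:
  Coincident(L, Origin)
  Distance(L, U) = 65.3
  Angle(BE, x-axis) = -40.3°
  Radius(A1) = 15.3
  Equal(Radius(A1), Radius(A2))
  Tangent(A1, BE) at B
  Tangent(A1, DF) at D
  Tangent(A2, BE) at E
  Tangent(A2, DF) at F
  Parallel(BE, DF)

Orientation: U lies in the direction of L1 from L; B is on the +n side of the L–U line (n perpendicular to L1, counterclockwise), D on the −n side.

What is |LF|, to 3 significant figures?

67.1

Tangency of A1 to both parallel lines with radius 15.3 puts B and D at L ± 15.3·n: B = (9.90, 11.7), D = (-9.90, -11.7). Equal radii place E and F the same way about U: E = U + 15.3·n = (59.7, -30.6), F = U − 15.3·n = (39.9, -53.9). Then |LF| = |F − L| = 67.1.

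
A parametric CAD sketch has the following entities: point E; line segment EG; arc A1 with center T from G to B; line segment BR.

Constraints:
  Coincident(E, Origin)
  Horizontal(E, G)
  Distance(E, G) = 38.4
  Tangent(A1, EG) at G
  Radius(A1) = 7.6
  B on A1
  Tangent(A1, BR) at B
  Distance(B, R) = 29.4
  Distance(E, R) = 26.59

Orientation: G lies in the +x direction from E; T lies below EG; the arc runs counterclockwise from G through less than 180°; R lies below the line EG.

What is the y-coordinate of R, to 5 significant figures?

-23.465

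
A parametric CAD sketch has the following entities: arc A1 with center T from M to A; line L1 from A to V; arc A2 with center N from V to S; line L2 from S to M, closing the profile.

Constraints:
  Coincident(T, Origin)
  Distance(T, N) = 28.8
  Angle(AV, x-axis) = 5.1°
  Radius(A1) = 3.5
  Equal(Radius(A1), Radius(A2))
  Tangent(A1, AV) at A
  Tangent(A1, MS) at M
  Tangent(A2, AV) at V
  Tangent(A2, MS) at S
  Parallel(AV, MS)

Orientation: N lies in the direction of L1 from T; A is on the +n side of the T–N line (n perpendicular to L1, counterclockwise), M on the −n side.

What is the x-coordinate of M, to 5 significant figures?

0.31113

The slot axis is L1's direction at 5.1°, so u = (cos 5.1°, sin 5.1°) = (0.99604, 0.088894) and n = (−sin 5.1°, cos 5.1°) = (-0.088894, 0.99604). T is at the origin and N lies 28.8 along u from T, so N = 28.8·u = (28.686, 2.5602). Tangency of A1 to both parallel lines with radius 3.5 puts A and M at T ± 3.5·n: A = (-0.31113, 3.4861), M = (0.31113, -3.4861). So M.x = 0.31113.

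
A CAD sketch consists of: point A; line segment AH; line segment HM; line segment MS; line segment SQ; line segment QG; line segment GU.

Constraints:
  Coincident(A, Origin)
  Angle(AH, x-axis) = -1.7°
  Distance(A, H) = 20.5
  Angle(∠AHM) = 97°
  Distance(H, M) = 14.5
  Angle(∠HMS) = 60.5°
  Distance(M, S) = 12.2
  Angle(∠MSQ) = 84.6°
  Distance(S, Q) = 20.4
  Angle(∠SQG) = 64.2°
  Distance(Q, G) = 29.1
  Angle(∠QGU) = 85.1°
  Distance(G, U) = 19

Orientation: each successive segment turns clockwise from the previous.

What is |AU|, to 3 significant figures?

33.0

A is at the origin; AH runs at -1.7° with length 20.5, so H = (20.5, -0.608). ∠AHM = 97.0° gives HM at -84.7° from the x-axis; with |HM| = 14.5, M = (21.8, -15.0). ∠HMS = 60.5° gives MS at 156° from the x-axis; with |MS| = 12.2, S = (10.7, -10.0). ∠MSQ = 84.6° gives SQ at 60.4° from the x-axis; with |SQ| = 20.4, Q = (20.8, 7.69). ∠SQG = 64.2° gives QG at -55.4° from the x-axis; with |QG| = 29.1, G = (37.3, -16.3). ∠QGU = 85.1° gives GU at -150° from the x-axis; with |GU| = 19.0, U = (20.8, -25.7). Then |AU| = |U − A| = 33.0.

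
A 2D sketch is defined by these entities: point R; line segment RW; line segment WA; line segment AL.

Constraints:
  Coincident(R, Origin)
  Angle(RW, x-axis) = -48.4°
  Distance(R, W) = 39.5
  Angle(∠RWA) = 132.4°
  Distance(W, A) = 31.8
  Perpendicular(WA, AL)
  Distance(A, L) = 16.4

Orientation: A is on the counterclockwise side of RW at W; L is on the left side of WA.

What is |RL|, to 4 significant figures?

59.81

R is at the origin; RW runs at -48.4° with length 39.5, so W = 39.5·(cos -48.4°, sin -48.4°) = (26.23, -29.54). ∠RWA = 132.4°, so WA runs at -48.4° + (180° − 132.4°) = -0.8000° from the x-axis; with |WA| = 31.8, A = W + 31.8·(cos -0.8000°, sin -0.8000°) = (58.02, -29.98). WA ⟂ AL; with |AL| = 16.4 on the left of WA, L = A + 16.4·(0.01396, 0.9999) = (58.25, -13.58). Then |RL| = |L − R| = 59.81.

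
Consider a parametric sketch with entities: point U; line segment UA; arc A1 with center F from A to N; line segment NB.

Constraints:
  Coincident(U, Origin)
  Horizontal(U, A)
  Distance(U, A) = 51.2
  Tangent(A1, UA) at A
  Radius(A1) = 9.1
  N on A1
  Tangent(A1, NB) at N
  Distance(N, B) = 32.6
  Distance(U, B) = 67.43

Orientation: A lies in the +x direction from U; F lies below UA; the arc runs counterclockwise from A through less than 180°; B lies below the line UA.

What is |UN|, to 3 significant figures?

44.1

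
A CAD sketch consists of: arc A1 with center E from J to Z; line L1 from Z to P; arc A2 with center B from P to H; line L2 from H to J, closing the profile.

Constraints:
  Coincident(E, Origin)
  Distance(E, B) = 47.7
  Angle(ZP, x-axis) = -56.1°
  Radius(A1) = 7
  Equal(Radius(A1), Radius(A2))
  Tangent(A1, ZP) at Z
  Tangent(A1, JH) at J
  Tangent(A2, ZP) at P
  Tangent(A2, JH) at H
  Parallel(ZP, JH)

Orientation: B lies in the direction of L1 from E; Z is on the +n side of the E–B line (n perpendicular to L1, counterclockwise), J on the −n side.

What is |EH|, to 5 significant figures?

48.211

The slot axis is L1's direction at -56.1°, so u = (cos -56.1°, sin -56.1°) = (0.55775, -0.83001) and n = (−sin -56.1°, cos -56.1°) = (0.83001, 0.55775). E is at the origin and B lies 47.7 along u from E, so B = 47.7·u = (26.604, -39.592). Tangency of A1 to both parallel lines with radius 7.0 puts Z and J at E ± 7.0·n: Z = (5.8101, 3.9042), J = (-5.8101, -3.9042). Equal radii place P and H the same way about B: P = B + 7.0·n = (32.415, -35.687), H = B − 7.0·n = (20.794, -43.496). Then |EH| = |H − E| = 48.211.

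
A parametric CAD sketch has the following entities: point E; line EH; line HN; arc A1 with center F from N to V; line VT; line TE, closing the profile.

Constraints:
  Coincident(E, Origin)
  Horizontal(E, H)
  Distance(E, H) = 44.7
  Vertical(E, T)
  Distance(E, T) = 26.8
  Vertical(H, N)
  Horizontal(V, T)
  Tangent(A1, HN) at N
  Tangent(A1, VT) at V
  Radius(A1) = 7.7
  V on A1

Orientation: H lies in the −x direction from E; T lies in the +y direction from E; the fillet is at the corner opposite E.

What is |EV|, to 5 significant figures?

45.686

E is at the origin; E and H share the same y with |EH| = 44.7 and H on the −x side, so H = (-44.700, 0.0000). E and T share the same x with |ET| = 26.8 and T on the +y side, so T = (0.0000, 26.800). The virtual corner opposite E is at (-44.700, 26.800). Tangency of A1 to HN means the radius FN is perpendicular to HN and since A1 is tangent to VT there, FV ⟂ VT, with radius 7.7, so the center F sits 7.7 in from both sides at F = (-37.000, 19.100). That places the tangent points at N = (-44.700, 19.100) on HN and V = (-37.000, 26.800) on VT. Then |EV| = |V − E| = 45.686.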